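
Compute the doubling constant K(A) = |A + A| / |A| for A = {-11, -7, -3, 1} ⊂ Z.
K = |A + A| / |A| = 7/4

Enumerate A + A = {a + b : a, b ∈ A}. With |A| = 4, there are |A|^2 = 16 ordered sum pairs; collecting distinct values, A + A = {-22, -18, -14, -10, -6, -2, 2}, so |A + A| = 7. Thus K = 7/4. Here |A + A| = 2|A| − 1 = 7, the minimum possible — so K = 7/4 is minimal, which holds iff A is an arithmetic progression.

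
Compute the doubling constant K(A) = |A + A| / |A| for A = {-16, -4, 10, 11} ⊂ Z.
K = |A + A| / |A| = 10/4 = 5/2

Enumerate A + A = {a + b : a, b ∈ A}. With |A| = 4, there are |A|^2 = 16 ordered sum pairs; collecting distinct values, A + A = {-32, -20, -8, -6, -5, 6, 7, 20, 21, 22}, so |A + A| = 10. Thus K = 10/4 = 5/2. For comparison, the minimum possible |A + A| over all 4-element sets is 2·4 − 1 = 7 (so min K = 7/4), attained only by arithmetic progressions.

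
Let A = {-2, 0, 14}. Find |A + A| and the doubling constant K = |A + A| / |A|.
K = |A + A| / |A| = 6/3 = 2

Enumerate A + A = {a + b : a, b ∈ A}. With |A| = 3, there are |A|^2 = 9 ordered sum pairs; collecting distinct values, A + A = {-4, -2, 0, 12, 14, 28}, so |A + A| = 6. Thus K = 6/3 = 2. For comparison, the minimum possible |A + A| over all 3-element sets is 2·3 − 1 = 5 (so min K = 5/3), attained only by arithmetic progressions.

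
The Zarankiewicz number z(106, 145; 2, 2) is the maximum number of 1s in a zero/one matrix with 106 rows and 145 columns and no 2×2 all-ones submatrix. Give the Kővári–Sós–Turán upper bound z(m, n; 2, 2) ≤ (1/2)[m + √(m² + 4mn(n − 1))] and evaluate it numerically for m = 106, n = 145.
z(106, 145; 2, 2) ≤ (1/2)[106 + √(106² + 4·106·145·144)] = (1/2)[106 + √8864356] = 1541.6534

Kővári–Sós–Turán: let r_1, ..., r_106 be the row sums and z = Σ r_i the total number of 1s. Each pair of columns can share at most one row with both entries 1 (else a 2×2 all-ones block appears), so Σ_i C(r_i, 2) ≤ C(145, 2) = 10440. By convexity Σ_i C(r_i, 2) ≥ 106·C(z/106, 2) = z(z − 106)/(2·106), giving z² − 106z − 106·145·144 ≤ 0 and hence z ≤ (1/2)[106 + √(11236 + 4·2213280)] = (1/2)[106 + √8864356] ≈ (1/2)(106 + 2977.3068) = 1541.6534.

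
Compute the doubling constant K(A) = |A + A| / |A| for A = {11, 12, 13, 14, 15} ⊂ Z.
K = |A + A| / |A| = 9/5

Enumerate A + A = {a + b : a, b ∈ A}. With |A| = 5, there are |A|^2 = 25 ordered sum pairs; collecting distinct values, A + A = {22, 23, 24, 25, 26, 27, 28, 29, 30}, so |A + A| = 9. Thus K = 9/5. Here |A + A| = 2|A| − 1 = 9, the minimum possible — so K = 9/5 is minimal, which holds iff A is an arithmetic progression.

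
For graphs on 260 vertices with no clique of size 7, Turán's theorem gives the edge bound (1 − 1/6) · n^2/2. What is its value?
Turán density bound = (5/6) · 260^2/2 = 84500/3 ≈ 28166.6667

Turán's theorem: ex(n, K_{r+1}) is achieved by the complete r-partite Turán graph T(n, r) with parts as balanced as possible, and is at most (1 − 1/r) · n^2/2. For r = 6, n = 260: the density bound is (5/6) · 67600/2 = 84500/3 ≈ 28166.6667. The integer-valued extremum is e(T(260, 6)) = 28166, which is strictly less than the density bound 84500/3 since 6 ∤ 260 (the parts of T(260, 6) cannot all be equal).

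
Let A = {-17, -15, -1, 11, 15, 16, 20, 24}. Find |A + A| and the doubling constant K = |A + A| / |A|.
K = |A + A| / |A| = 32/8 = 4

Enumerate A + A = {a + b : a, b ∈ A}. With |A| = 8, there are |A|^2 = 64 ordered sum pairs; collecting distinct values, A + A = {-34, -32, -30, -18, -16, -6, -4, -2, -1, 0, 1, 3, 5, 7, 9, 10, 14, 15, 19, 22, 23, 26, 27, 30, 31, 32, 35, 36, 39, 40, 44, 48}, so |A + A| = 32. Thus K = 32/8 = 4. For comparison, the minimum possible |A + A| over all 8-element sets is 2·8 − 1 = 15 (so min K = 15/8), attained only by arithmetic progressions.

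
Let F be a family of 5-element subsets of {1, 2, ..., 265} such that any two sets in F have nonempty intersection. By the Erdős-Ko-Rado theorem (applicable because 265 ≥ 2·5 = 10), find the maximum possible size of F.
max |F| = C(264, 4) = 197829126

Erdős-Ko-Rado (1961): when n ≥ 2k, max |F| = C(n−1, k−1). The bound is attained by the star {A : i ∈ A} for any fixed i ∈ [n]. Here C(265−1, 5−1) = C(264, 4) = 197829126.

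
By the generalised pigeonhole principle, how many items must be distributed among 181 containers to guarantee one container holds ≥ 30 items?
n = (30 − 1)·181 + 1 = 5250

By the generalised pigeonhole principle, to guarantee some box contains ≥ r objects we need more than (r − 1) · k objects total. Threshold: n = (r − 1) · k + 1. With r = 30 and k = 181: n = 29 · 181 + 1 = 5249 + 1 = 5250. For n = 5249 = 29 · 181, we can put exactly 29 objects in every box, avoiding 30 in any single one — so 5250 is tight.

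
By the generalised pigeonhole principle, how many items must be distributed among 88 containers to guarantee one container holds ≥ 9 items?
n = (9 − 1)·88 + 1 = 705

By the generalised pigeonhole principle, to guarantee some box contains ≥ r objects we need more than (r − 1) · k objects total. Threshold: n = (r − 1) · k + 1. With r = 9 and k = 88: n = 8 · 88 + 1 = 704 + 1 = 705. For n = 704 = 8 · 88, we can put exactly 8 objects in every box, avoiding 9 in any single one — so 705 is tight.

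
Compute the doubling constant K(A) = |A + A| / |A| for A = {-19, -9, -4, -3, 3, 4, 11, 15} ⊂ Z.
K = |A + A| / |A| = 30/8 = 15/4

Enumerate A + A = {a + b : a, b ∈ A}. With |A| = 8, there are |A|^2 = 64 ordered sum pairs; collecting distinct values, A + A = {-38, -28, -23, -22, -18, -16, -15, -13, -12, -8, -7, -6, -5, -4, -1, 0, 1, 2, 6, 7, 8, 11, 12, 14, 15, 18, 19, 22, 26, 30}, so |A + A| = 30. Thus K = 30/8 = 15/4. For comparison, the minimum possible |A + A| over all 8-element sets is 2·8 − 1 = 15 (so min K = 15/8), attained only by arithmetic progressions.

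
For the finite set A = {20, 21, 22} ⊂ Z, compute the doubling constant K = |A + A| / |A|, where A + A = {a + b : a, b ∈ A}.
K = |A + A| / |A| = 5/3

Enumerate A + A = {a + b : a, b ∈ A}. With |A| = 3, there are |A|^2 = 9 ordered sum pairs; collecting distinct values, A + A = {40, 41, 42, 43, 44}, so |A + A| = 5. Thus K = 5/3. Here |A + A| = 2|A| − 1 = 5, the minimum possible — so K = 5/3 is minimal, which holds iff A is an arithmetic progression.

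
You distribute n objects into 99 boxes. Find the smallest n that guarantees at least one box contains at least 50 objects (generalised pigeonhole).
n = (50 − 1)·99 + 1 = 4852

By the generalised pigeonhole principle, to guarantee some box contains ≥ r objects we need more than (r − 1) · k objects total. Threshold: n = (r − 1) · k + 1. With r = 50 and k = 99: n = 49 · 99 + 1 = 4851 + 1 = 4852. For n = 4851 = 49 · 99, we can put exactly 49 objects in every box, avoiding 50 in any single one — so 4852 is tight.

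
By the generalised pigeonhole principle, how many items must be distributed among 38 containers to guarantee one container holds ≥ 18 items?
n = (18 − 1)·38 + 1 = 647

By the generalised pigeonhole principle, to guarantee some box contains ≥ r objects we need more than (r − 1) · k objects total. Threshold: n = (r − 1) · k + 1. With r = 18 and k = 38: n = 17 · 38 + 1 = 646 + 1 = 647. For n = 646 = 17 · 38, we can put exactly 17 objects in every box, avoiding 18 in any single one — so 647 is tight.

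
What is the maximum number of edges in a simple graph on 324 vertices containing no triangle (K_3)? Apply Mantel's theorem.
ex(324, K_3) = ⌊324^2/4⌋ = 26244

Mantel (1907): a triangle-free graph on n vertices has at most ⌊n^2/4⌋ edges, with equality for the complete bipartite graph K_{⌊n/2⌋, ⌈n/2⌉}. For n = 324: ⌊324^2/4⌋ = ⌊104976/4⌋ = 26244. The extremal graph is K_{162, 162}, which has 162·162 = 26244 edges.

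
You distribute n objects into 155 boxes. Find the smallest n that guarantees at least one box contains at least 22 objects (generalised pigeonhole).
n = (22 − 1)·155 + 1 = 3256

By the generalised pigeonhole principle, to guarantee some box contains ≥ r objects we need more than (r − 1) · k objects total. Threshold: n = (r − 1) · k + 1. With r = 22 and k = 155: n = 21 · 155 + 1 = 3255 + 1 = 3256. For n = 3255 = 21 · 155, we can put exactly 21 objects in every box, avoiding 22 in any single one — so 3256 is tight.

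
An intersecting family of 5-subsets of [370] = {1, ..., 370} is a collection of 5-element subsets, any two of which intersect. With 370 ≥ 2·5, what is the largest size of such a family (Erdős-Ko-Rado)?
max |F| = C(369, 4) = 759993876

Erdős-Ko-Rado (1961): when n ≥ 2k, max |F| = C(n−1, k−1). The bound is attained by the star {A : i ∈ A} for any fixed i ∈ [n]. Here C(370−1, 5−1) = C(369, 4) = 759993876.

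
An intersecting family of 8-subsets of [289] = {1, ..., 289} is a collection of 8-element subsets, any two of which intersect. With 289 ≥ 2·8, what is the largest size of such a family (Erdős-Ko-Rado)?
max |F| = C(288, 7) = 30297627730656

The Erdős-Ko-Rado theorem states: for n ≥ 2k, an intersecting family of k-subsets of an n-element set has size at most C(n − 1, k − 1), with equality for 'star' families {A ⊆ [n] : |A| = k, i ∈ A} (fix an element i). For n = 289, k = 8: C(288, 7) = 30297627730656.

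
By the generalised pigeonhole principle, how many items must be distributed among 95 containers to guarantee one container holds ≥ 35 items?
n = (35 − 1)·95 + 1 = 3231

By the generalised pigeonhole principle, to guarantee some box contains ≥ r objects we need more than (r − 1) · k objects total. Threshold: n = (r − 1) · k + 1. With r = 35 and k = 95: n = 34 · 95 + 1 = 3230 + 1 = 3231. For n = 3230 = 34 · 95, we can put exactly 34 objects in every box, avoiding 35 in any single one — so 3231 is tight.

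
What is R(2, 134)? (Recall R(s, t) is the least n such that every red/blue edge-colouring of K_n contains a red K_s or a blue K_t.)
R(2, 134) = 134

R(2, k) = k for all k ≥ 2: in a 2-colouring of K_k, either some edge is red (a red K_2) or all edges are blue (a blue K_k). And K_{133} coloured all-blue has no blue K_134, so R(2, 134) > 133. Hence R(2, 134) = 134.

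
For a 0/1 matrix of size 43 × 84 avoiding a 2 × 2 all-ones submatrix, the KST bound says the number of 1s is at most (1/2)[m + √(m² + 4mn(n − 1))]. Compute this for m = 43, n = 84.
z(43, 84; 2, 2) ≤ (1/2)[43 + √(43² + 4·43·84·83)] = (1/2)[43 + √1201033] = 569.4583

Kővári–Sós–Turán: let r_1, ..., r_43 be the row sums and z = Σ r_i the total number of 1s. Each pair of columns can share at most one row with both entries 1 (else a 2×2 all-ones block appears), so Σ_i C(r_i, 2) ≤ C(84, 2) = 3486. By convexity Σ_i C(r_i, 2) ≥ 43·C(z/43, 2) = z(z − 43)/(2·43), giving z² − 43z − 43·84·83 ≤ 0 and hence z ≤ (1/2)[43 + √(1849 + 4·299796)] = (1/2)[43 + √1201033] ≈ (1/2)(43 + 1095.9165) = 569.4583.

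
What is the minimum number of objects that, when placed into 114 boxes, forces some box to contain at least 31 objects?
n = (31 − 1)·114 + 1 = 3421

By the generalised pigeonhole principle, to guarantee some box contains ≥ r objects we need more than (r − 1) · k objects total. Threshold: n = (r − 1) · k + 1. With r = 31 and k = 114: n = 30 · 114 + 1 = 3420 + 1 = 3421. For n = 3420 = 30 · 114, we can put exactly 30 objects in every box, avoiding 31 in any single one — so 3421 is tight.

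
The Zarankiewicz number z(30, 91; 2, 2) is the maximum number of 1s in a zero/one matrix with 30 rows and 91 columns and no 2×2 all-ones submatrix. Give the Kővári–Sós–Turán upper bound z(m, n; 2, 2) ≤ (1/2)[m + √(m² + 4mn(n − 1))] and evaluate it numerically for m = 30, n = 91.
z(30, 91; 2, 2) ≤ (1/2)[30 + √(30² + 4·30·91·90)] = (1/2)[30 + √983700] = 510.9083

Kővári–Sós–Turán: let r_1, ..., r_30 be the row sums and z = Σ r_i the total number of 1s. Each pair of columns can share at most one row with both entries 1 (else a 2×2 all-ones block appears), so Σ_i C(r_i, 2) ≤ C(91, 2) = 4095. By convexity Σ_i C(r_i, 2) ≥ 30·C(z/30, 2) = z(z − 30)/(2·30), giving z² − 30z − 30·91·90 ≤ 0 and hence z ≤ (1/2)[30 + √(900 + 4·245700)] = (1/2)[30 + √983700] ≈ (1/2)(30 + 991.8165) = 510.9083.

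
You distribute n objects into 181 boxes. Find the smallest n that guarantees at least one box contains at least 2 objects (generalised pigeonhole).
n = (2 − 1)·181 + 1 = 182

By the generalised pigeonhole principle, to guarantee some box contains ≥ r objects we need more than (r − 1) · k objects total. Threshold: n = (r − 1) · k + 1. With r = 2 and k = 181: n = 1 · 181 + 1 = 181 + 1 = 182. For n = 181 = 1 · 181, we can put exactly 1 objects in every box, avoiding 2 in any single one — so 182 is tight.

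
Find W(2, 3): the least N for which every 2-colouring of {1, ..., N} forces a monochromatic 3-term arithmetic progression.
W(2, 3) = 9

Lower bound: the 2-colouring RRBBRRBB of {1, ..., 8} (R at positions {1, 2, 5, 6}, B at {3, 4, 7, 8}) contains no monochromatic 3-term AP, so W(2, 3) > 8. Upper bound: a case analysis on any 2-colouring of {1, ..., 9} forces such an AP. Hence W(2, 3) = 9.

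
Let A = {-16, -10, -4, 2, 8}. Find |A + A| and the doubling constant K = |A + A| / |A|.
K = |A + A| / |A| = 9/5

Enumerate A + A = {a + b : a, b ∈ A}. With |A| = 5, there are |A|^2 = 25 ordered sum pairs; collecting distinct values, A + A = {-32, -26, -20, -14, -8, -2, 4, 10, 16}, so |A + A| = 9. Thus K = 9/5. Here |A + A| = 2|A| − 1 = 9, the minimum possible — so K = 9/5 is minimal, which holds iff A is an arithmetic progression.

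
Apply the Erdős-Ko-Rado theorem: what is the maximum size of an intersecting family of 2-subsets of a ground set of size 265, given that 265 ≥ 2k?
max |F| = C(264, 1) = 264

Erdős-Ko-Rado (1961): when n ≥ 2k, max |F| = C(n−1, k−1). The bound is attained by the star {A : i ∈ A} for any fixed i ∈ [n]. Here C(265−1, 2−1) = C(264, 1) = 264.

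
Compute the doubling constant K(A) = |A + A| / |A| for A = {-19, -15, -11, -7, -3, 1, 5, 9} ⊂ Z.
K = |A + A| / |A| = 15/8

Enumerate A + A = {a + b : a, b ∈ A}. With |A| = 8, there are |A|^2 = 64 ordered sum pairs; collecting distinct values, A + A = {-38, -34, -30, -26, -22, -18, -14, -10, -6, -2, 2, 6, 10, 14, 18}, so |A + A| = 15. Thus K = 15/8. Here |A + A| = 2|A| − 1 = 15, the minimum possible — so K = 15/8 is minimal, which holds iff A is an arithmetic progression.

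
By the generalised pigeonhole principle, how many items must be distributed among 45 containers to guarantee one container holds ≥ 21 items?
n = (21 − 1)·45 + 1 = 901

By the generalised pigeonhole principle, to guarantee some box contains ≥ r objects we need more than (r − 1) · k objects total. Threshold: n = (r − 1) · k + 1. With r = 21 and k = 45: n = 20 · 45 + 1 = 900 + 1 = 901. For n = 900 = 20 · 45, we can put exactly 20 objects in every box, avoiding 21 in any single one — so 901 is tight.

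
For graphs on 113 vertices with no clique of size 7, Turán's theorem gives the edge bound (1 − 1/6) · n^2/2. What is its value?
Turán density bound = (5/6) · 113^2/2 = 63845/12 ≈ 5320.4167

Turán's theorem: ex(n, K_{r+1}) is achieved by the complete r-partite Turán graph T(n, r) with parts as balanced as possible, and is at most (1 − 1/r) · n^2/2. For r = 6, n = 113: the density bound is (5/6) · 12769/2 = 63845/12 ≈ 5320.4167. The integer-valued extremum is e(T(113, 6)) = 5320, which is strictly less than the density bound 63845/12 since 6 ∤ 113 (the parts of T(113, 6) cannot all be equal).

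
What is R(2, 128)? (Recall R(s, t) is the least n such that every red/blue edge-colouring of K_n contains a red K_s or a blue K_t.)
R(2, 128) = 128

R(2, k) = k for all k ≥ 2: in a 2-colouring of K_k, either some edge is red (a red K_2) or all edges are blue (a blue K_k). And K_{127} coloured all-blue has no blue K_128, so R(2, 128) > 127. Hence R(2, 128) = 128.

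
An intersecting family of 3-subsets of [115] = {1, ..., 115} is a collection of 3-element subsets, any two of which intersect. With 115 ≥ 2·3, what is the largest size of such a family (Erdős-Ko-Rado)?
max |F| = C(114, 2) = 6441

Erdős-Ko-Rado (1961): when n ≥ 2k, max |F| = C(n−1, k−1). The bound is attained by the star {A : i ∈ A} for any fixed i ∈ [n]. Here C(115−1, 3−1) = C(114, 2) = 6441.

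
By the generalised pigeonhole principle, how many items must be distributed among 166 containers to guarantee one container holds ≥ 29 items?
n = (29 − 1)·166 + 1 = 4649

By the generalised pigeonhole principle, to guarantee some box contains ≥ r objects we need more than (r − 1) · k objects total. Threshold: n = (r − 1) · k + 1. With r = 29 and k = 166: n = 28 · 166 + 1 = 4648 + 1 = 4649. For n = 4648 = 28 · 166, we can put exactly 28 objects in every box, avoiding 29 in any single one — so 4649 is tight.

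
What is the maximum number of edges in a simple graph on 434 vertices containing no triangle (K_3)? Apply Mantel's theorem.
ex(434, K_3) = ⌊434^2/4⌋ = 47089

Mantel (1907): a triangle-free graph on n vertices has at most ⌊n^2/4⌋ edges, with equality for the complete bipartite graph K_{⌊n/2⌋, ⌈n/2⌉}. For n = 434: ⌊434^2/4⌋ = ⌊188356/4⌋ = 47089. The extremal graph is K_{217, 217}, which has 217·217 = 47089 edges.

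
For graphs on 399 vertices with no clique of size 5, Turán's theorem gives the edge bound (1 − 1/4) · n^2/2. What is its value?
Turán density bound = (3/4) · 399^2/2 = 477603/8 ≈ 59700.375

Turán's theorem: ex(n, K_{r+1}) is achieved by the complete r-partite Turán graph T(n, r) with parts as balanced as possible, and is at most (1 − 1/r) · n^2/2. For r = 4, n = 399: the density bound is (3/4) · 159201/2 = 477603/8 ≈ 59700.375. The integer-valued extremum is e(T(399, 4)) = 59700, which is strictly less than the density bound 477603/8 since 4 ∤ 399 (the parts of T(399, 4) cannot all be equal).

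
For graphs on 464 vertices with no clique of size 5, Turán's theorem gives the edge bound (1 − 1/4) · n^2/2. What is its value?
Turán density bound = (3/4) · 464^2/2 = 80736

Turán's theorem: ex(n, K_{r+1}) is achieved by the complete r-partite Turán graph T(n, r) with parts as balanced as possible, and is at most (1 − 1/r) · n^2/2. For r = 4, n = 464: the density bound is (3/4) · 215296/2 = 80736. Since 4 ∣ 464, the Turán graph T(464, 4) has parts of equal size 116, and its edge count e(T(464, 4)) = 80736 attains the density bound exactly.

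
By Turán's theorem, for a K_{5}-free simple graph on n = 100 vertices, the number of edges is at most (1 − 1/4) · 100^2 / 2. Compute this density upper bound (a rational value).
Turán density bound = (3/4) · 100^2/2 = 3750

Turán's theorem: ex(n, K_{r+1}) is achieved by the complete r-partite Turán graph T(n, r) with parts as balanced as possible, and is at most (1 − 1/r) · n^2/2. For r = 4, n = 100: the density bound is (3/4) · 10000/2 = 3750. Since 4 ∣ 100, the Turán graph T(100, 4) has parts of equal size 25, and its edge count e(T(100, 4)) = 3750 attains the density bound exactly.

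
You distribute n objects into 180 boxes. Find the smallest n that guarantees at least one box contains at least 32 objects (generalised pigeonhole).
n = (32 − 1)·180 + 1 = 5581

By the generalised pigeonhole principle, to guarantee some box contains ≥ r objects we need more than (r − 1) · k objects total. Threshold: n = (r − 1) · k + 1. With r = 32 and k = 180: n = 31 · 180 + 1 = 5580 + 1 = 5581. For n = 5580 = 31 · 180, we can put exactly 31 objects in every box, avoiding 32 in any single one — so 5581 is tight.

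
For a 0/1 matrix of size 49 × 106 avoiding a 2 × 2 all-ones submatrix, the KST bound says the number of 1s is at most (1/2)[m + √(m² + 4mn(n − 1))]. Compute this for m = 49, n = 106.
z(49, 106; 2, 2) ≤ (1/2)[49 + √(49² + 4·49·106·105)] = (1/2)[49 + √2183881] = 763.398

Kővári–Sós–Turán: let r_1, ..., r_49 be the row sums and z = Σ r_i the total number of 1s. Each pair of columns can share at most one row with both entries 1 (else a 2×2 all-ones block appears), so Σ_i C(r_i, 2) ≤ C(106, 2) = 5565. By convexity Σ_i C(r_i, 2) ≥ 49·C(z/49, 2) = z(z − 49)/(2·49), giving z² − 49z − 49·106·105 ≤ 0 and hence z ≤ (1/2)[49 + √(2401 + 4·545370)] = (1/2)[49 + √2183881] ≈ (1/2)(49 + 1477.796) = 763.398.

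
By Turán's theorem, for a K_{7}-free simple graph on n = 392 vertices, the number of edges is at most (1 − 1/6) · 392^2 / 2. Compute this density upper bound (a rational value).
Turán density bound = (5/6) · 392^2/2 = 192080/3 ≈ 64026.6667

Turán's theorem: ex(n, K_{r+1}) is achieved by the complete r-partite Turán graph T(n, r) with parts as balanced as possible, and is at most (1 − 1/r) · n^2/2. For r = 6, n = 392: the density bound is (5/6) · 153664/2 = 192080/3 ≈ 64026.6667. The integer-valued extremum is e(T(392, 6)) = 64026, which is strictly less than the density bound 192080/3 since 6 ∤ 392 (the parts of T(392, 6) cannot all be equal).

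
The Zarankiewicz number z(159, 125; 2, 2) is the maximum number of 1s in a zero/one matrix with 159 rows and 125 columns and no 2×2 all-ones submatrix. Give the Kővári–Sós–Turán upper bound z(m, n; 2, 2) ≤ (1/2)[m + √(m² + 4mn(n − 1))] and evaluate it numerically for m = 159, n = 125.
z(159, 125; 2, 2) ≤ (1/2)[159 + √(159² + 4·159·125·124)] = (1/2)[159 + √9883281] = 1651.3843

Kővári–Sós–Turán: let r_1, ..., r_159 be the row sums and z = Σ r_i the total number of 1s. Each pair of columns can share at most one row with both entries 1 (else a 2×2 all-ones block appears), so Σ_i C(r_i, 2) ≤ C(125, 2) = 7750. By convexity Σ_i C(r_i, 2) ≥ 159·C(z/159, 2) = z(z − 159)/(2·159), giving z² − 159z − 159·125·124 ≤ 0 and hence z ≤ (1/2)[159 + √(25281 + 4·2464500)] = (1/2)[159 + √9883281] ≈ (1/2)(159 + 3143.7686) = 1651.3843.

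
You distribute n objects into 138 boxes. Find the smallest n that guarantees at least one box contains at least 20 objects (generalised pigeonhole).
n = (20 − 1)·138 + 1 = 2623

By the generalised pigeonhole principle, to guarantee some box contains ≥ r objects we need more than (r − 1) · k objects total. Threshold: n = (r − 1) · k + 1. With r = 20 and k = 138: n = 19 · 138 + 1 = 2622 + 1 = 2623. For n = 2622 = 19 · 138, we can put exactly 19 objects in every box, avoiding 20 in any single one — so 2623 is tight.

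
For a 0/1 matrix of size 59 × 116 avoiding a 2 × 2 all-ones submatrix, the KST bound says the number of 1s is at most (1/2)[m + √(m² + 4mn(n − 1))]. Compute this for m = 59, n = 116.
z(59, 116; 2, 2) ≤ (1/2)[59 + √(59² + 4·59·116·115)] = (1/2)[59 + √3151721] = 917.1544

Kővári–Sós–Turán: let r_1, ..., r_59 be the row sums and z = Σ r_i the total number of 1s. Each pair of columns can share at most one row with both entries 1 (else a 2×2 all-ones block appears), so Σ_i C(r_i, 2) ≤ C(116, 2) = 6670. By convexity Σ_i C(r_i, 2) ≥ 59·C(z/59, 2) = z(z − 59)/(2·59), giving z² − 59z − 59·116·115 ≤ 0 and hence z ≤ (1/2)[59 + √(3481 + 4·787060)] = (1/2)[59 + √3151721] ≈ (1/2)(59 + 1775.3087) = 917.1544.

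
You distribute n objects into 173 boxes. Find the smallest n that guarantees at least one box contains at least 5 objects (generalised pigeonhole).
n = (5 − 1)·173 + 1 = 693

By the generalised pigeonhole principle, to guarantee some box contains ≥ r objects we need more than (r − 1) · k objects total. Threshold: n = (r − 1) · k + 1. With r = 5 and k = 173: n = 4 · 173 + 1 = 692 + 1 = 693. For n = 692 = 4 · 173, we can put exactly 4 objects in every box, avoiding 5 in any single one — so 693 is tight.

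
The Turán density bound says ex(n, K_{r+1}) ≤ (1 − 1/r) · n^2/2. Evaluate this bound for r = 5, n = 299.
Turán density bound = (4/5) · 299^2/2 = 178802/5 ≈ 35760.4

Turán's theorem: ex(n, K_{r+1}) is achieved by the complete r-partite Turán graph T(n, r) with parts as balanced as possible, and is at most (1 − 1/r) · n^2/2. For r = 5, n = 299: the density bound is (4/5) · 89401/2 = 178802/5 ≈ 35760.4. The integer-valued extremum is e(T(299, 5)) = 35760, which is strictly less than the density bound 178802/5 since 5 ∤ 299 (the parts of T(299, 5) cannot all be equal).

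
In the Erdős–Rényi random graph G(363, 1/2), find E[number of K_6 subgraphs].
E[# K_6] = C(363, 6) · (1/2)^C(6, 2) = 3048385428726 / 2^15 = 1524192714363/16384 ≈ 93029340.476257

For each 6-subset S of vertices (there are C(363, 6) = 3048385428726 such S), let X_S = 1 if S induces a K_6 (all C(6, 2) = 15 edges present). Then P(X_S = 1) = (1/2)^15 = 1/32768. By linearity of expectation, E[# K_6] = C(363, 6) · (1/2)^15 = 3048385428726 / 32768 = 1524192714363/16384 ≈ 93029340.476257.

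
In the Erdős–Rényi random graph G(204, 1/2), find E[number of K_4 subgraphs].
E[# K_4] = C(204, 4) · (1/2)^C(4, 2) = 70058751 / 2^6 = 1094667.984375

For each 4-subset S of vertices (there are C(204, 4) = 70058751 such S), let X_S = 1 if S induces a K_4 (all C(4, 2) = 6 edges present). Then P(X_S = 1) = (1/2)^6 = 1/64. By linearity of expectation, E[# K_4] = C(204, 4) · (1/2)^6 = 70058751 / 64 = 1094667.984375.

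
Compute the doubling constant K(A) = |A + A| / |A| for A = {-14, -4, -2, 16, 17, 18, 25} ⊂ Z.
K = |A + A| / |A| = 26/7

Enumerate A + A = {a + b : a, b ∈ A}. With |A| = 7, there are |A|^2 = 49 ordered sum pairs; collecting distinct values, A + A = {-28, -18, -16, -8, -6, -4, 2, 3, 4, 11, 12, 13, 14, 15, 16, 21, 23, 32, 33, 34, 35, 36, 41, 42, 43, 50}, so |A + A| = 26. Thus K = 26/7. For comparison, the minimum possible |A + A| over all 7-element sets is 2·7 − 1 = 13 (so min K = 13/7), attained only by arithmetic progressions.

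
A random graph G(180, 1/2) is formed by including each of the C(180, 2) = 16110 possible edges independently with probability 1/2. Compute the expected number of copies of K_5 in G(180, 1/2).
E[# K_5] = C(180, 5) · (1/2)^C(5, 2) = 1488847536 / 2^10 = 93052971/64 = 1453952.671875

For each 5-subset S of vertices (there are C(180, 5) = 1488847536 such S), let X_S = 1 if S induces a K_5 (all C(5, 2) = 10 edges present). Then P(X_S = 1) = (1/2)^10 = 1/1024. By linearity of expectation, E[# K_5] = C(180, 5) · (1/2)^10 = 1488847536 / 1024 = 93052971/64 = 1453952.671875.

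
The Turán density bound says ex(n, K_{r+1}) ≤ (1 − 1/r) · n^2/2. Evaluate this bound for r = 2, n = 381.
Turán density bound = (1/2) · 381^2/2 = 145161/4 ≈ 36290.25

Turán's theorem: ex(n, K_{r+1}) is achieved by the complete r-partite Turán graph T(n, r) with parts as balanced as possible, and is at most (1 − 1/r) · n^2/2. For r = 2, n = 381: the density bound is (1/2) · 145161/2 = 145161/4 ≈ 36290.25. The integer-valued extremum is e(T(381, 2)) = 36290, which is strictly less than the density bound 145161/4 since 2 ∤ 381 (the parts of T(381, 2) cannot all be equal).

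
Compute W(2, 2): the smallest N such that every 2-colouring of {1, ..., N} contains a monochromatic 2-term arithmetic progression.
W(2, 2) = 2 + 1 = 3

A 2-term AP is any pair of integers, so a monochromatic 2-AP exists iff some colour is used at least twice. With 2 colours, the colouring i ↦ i on {1, ..., 2} uses each colour once, avoiding any monochromatic pair, so W(2, 2) > 2. For {1, ..., 3}, pigeonhole forces two integers of the same colour, which form a monochromatic 2-AP. Hence W(2, 2) = 3.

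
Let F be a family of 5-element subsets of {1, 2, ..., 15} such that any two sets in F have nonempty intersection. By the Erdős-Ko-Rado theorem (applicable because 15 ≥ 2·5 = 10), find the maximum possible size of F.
max |F| = C(14, 4) = 1001

The Erdős-Ko-Rado theorem states: for n ≥ 2k, an intersecting family of k-subsets of an n-element set has size at most C(n − 1, k − 1), with equality for 'star' families {A ⊆ [n] : |A| = k, i ∈ A} (fix an element i). For n = 15, k = 5: C(14, 4) = 1001.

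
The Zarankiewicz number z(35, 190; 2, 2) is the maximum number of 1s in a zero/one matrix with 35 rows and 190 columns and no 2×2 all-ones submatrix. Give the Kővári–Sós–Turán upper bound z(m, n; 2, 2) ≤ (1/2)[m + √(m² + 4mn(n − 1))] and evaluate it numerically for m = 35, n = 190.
z(35, 190; 2, 2) ≤ (1/2)[35 + √(35² + 4·35·190·189)] = (1/2)[35 + √5028625] = 1138.7298

Kővári–Sós–Turán: let r_1, ..., r_35 be the row sums and z = Σ r_i the total number of 1s. Each pair of columns can share at most one row with both entries 1 (else a 2×2 all-ones block appears), so Σ_i C(r_i, 2) ≤ C(190, 2) = 17955. By convexity Σ_i C(r_i, 2) ≥ 35·C(z/35, 2) = z(z − 35)/(2·35), giving z² − 35z − 35·190·189 ≤ 0 and hence z ≤ (1/2)[35 + √(1225 + 4·1256850)] = (1/2)[35 + √5028625] ≈ (1/2)(35 + 2242.4596) = 1138.7298.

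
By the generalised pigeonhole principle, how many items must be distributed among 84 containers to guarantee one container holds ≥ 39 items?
n = (39 − 1)·84 + 1 = 3193

By the generalised pigeonhole principle, to guarantee some box contains ≥ r objects we need more than (r − 1) · k objects total. Threshold: n = (r − 1) · k + 1. With r = 39 and k = 84: n = 38 · 84 + 1 = 3192 + 1 = 3193. For n = 3192 = 38 · 84, we can put exactly 38 objects in every box, avoiding 39 in any single one — so 3193 is tight.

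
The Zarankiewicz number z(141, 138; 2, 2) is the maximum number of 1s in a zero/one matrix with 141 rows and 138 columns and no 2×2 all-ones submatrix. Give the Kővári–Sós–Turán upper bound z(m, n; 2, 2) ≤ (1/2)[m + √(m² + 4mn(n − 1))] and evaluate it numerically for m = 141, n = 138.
z(141, 138; 2, 2) ≤ (1/2)[141 + √(141² + 4·141·138·137)] = (1/2)[141 + √10682865] = 1704.7326

Kővári–Sós–Turán: let r_1, ..., r_141 be the row sums and z = Σ r_i the total number of 1s. Each pair of columns can share at most one row with both entries 1 (else a 2×2 all-ones block appears), so Σ_i C(r_i, 2) ≤ C(138, 2) = 9453. By convexity Σ_i C(r_i, 2) ≥ 141·C(z/141, 2) = z(z − 141)/(2·141), giving z² − 141z − 141·138·137 ≤ 0 and hence z ≤ (1/2)[141 + √(19881 + 4·2665746)] = (1/2)[141 + √10682865] ≈ (1/2)(141 + 3268.4652) = 1704.7326.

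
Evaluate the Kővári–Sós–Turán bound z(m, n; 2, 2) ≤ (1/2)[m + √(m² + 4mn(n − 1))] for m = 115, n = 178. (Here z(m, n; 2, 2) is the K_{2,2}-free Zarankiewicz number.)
z(115, 178; 2, 2) ≤ (1/2)[115 + √(115² + 4·115·178·177)] = (1/2)[115 + √14505985] = 1961.8362

Kővári–Sós–Turán: let r_1, ..., r_115 be the row sums and z = Σ r_i the total number of 1s. Each pair of columns can share at most one row with both entries 1 (else a 2×2 all-ones block appears), so Σ_i C(r_i, 2) ≤ C(178, 2) = 15753. By convexity Σ_i C(r_i, 2) ≥ 115·C(z/115, 2) = z(z − 115)/(2·115), giving z² − 115z − 115·178·177 ≤ 0 and hence z ≤ (1/2)[115 + √(13225 + 4·3623190)] = (1/2)[115 + √14505985] ≈ (1/2)(115 + 3808.6723) = 1961.8362.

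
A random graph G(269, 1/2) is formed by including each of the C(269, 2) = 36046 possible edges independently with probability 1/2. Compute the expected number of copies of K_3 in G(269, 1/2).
E[# K_3] = C(269, 3) · (1/2)^C(3, 2) = 3208094 / 2^3 = 1604047/4 = 401011.75

For each 3-subset S of vertices (there are C(269, 3) = 3208094 such S), let X_S = 1 if S induces a K_3 (all C(3, 2) = 3 edges present). Then P(X_S = 1) = (1/2)^3 = 1/8. By linearity of expectation, E[# K_3] = C(269, 3) · (1/2)^3 = 3208094 / 8 = 1604047/4 = 401011.75.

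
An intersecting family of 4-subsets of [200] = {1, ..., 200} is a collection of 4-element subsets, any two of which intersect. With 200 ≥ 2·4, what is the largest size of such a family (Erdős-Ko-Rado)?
max |F| = C(199, 3) = 1293699

Erdős-Ko-Rado (1961): when n ≥ 2k, max |F| = C(n−1, k−1). The bound is attained by the star {A : i ∈ A} for any fixed i ∈ [n]. Here C(200−1, 4−1) = C(199, 3) = 1293699.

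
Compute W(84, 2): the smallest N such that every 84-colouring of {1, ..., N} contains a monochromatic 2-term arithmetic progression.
W(84, 2) = 84 + 1 = 85

A 2-term AP is any pair of integers, so a monochromatic 2-AP exists iff some colour is used at least twice. With 84 colours, the colouring i ↦ i on {1, ..., 84} uses each colour once, avoiding any monochromatic pair, so W(84, 2) > 84. For {1, ..., 85}, pigeonhole forces two integers of the same colour, which form a monochromatic 2-AP. Hence W(84, 2) = 85.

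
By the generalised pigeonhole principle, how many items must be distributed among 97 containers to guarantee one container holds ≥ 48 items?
n = (48 − 1)·97 + 1 = 4560

By the generalised pigeonhole principle, to guarantee some box contains ≥ r objects we need more than (r − 1) · k objects total. Threshold: n = (r − 1) · k + 1. With r = 48 and k = 97: n = 47 · 97 + 1 = 4559 + 1 = 4560. For n = 4559 = 47 · 97, we can put exactly 47 objects in every box, avoiding 48 in any single one — so 4560 is tight.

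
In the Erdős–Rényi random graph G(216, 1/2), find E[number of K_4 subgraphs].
E[# K_4] = C(216, 4) · (1/2)^C(4, 2) = 88201170 / 2^6 = 44100585/32 = 1378143.28125

For each 4-subset S of vertices (there are C(216, 4) = 88201170 such S), let X_S = 1 if S induces a K_4 (all C(4, 2) = 6 edges present). Then P(X_S = 1) = (1/2)^6 = 1/64. By linearity of expectation, E[# K_4] = C(216, 4) · (1/2)^6 = 88201170 / 64 = 44100585/32 = 1378143.28125.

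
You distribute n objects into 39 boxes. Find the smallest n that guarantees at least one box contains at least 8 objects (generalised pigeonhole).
n = (8 − 1)·39 + 1 = 274

By the generalised pigeonhole principle, to guarantee some box contains ≥ r objects we need more than (r − 1) · k objects total. Threshold: n = (r − 1) · k + 1. With r = 8 and k = 39: n = 7 · 39 + 1 = 273 + 1 = 274. For n = 273 = 7 · 39, we can put exactly 7 objects in every box, avoiding 8 in any single one — so 274 is tight.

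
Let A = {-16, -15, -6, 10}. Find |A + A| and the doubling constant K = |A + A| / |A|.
K = |A + A| / |A| = 10/4 = 5/2

Enumerate A + A = {a + b : a, b ∈ A}. With |A| = 4, there are |A|^2 = 16 ordered sum pairs; collecting distinct values, A + A = {-32, -31, -30, -22, -21, -12, -6, -5, 4, 20}, so |A + A| = 10. Thus K = 10/4 = 5/2. For comparison, the minimum possible |A + A| over all 4-element sets is 2·4 − 1 = 7 (so min K = 7/4), attained only by arithmetic progressions.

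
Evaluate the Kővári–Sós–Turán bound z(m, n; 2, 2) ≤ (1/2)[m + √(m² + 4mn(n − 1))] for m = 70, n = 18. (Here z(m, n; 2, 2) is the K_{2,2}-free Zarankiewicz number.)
z(70, 18; 2, 2) ≤ (1/2)[70 + √(70² + 4·70·18·17)] = (1/2)[70 + √90580] = 185.4826

Kővári–Sós–Turán: let r_1, ..., r_70 be the row sums and z = Σ r_i the total number of 1s. Each pair of columns can share at most one row with both entries 1 (else a 2×2 all-ones block appears), so Σ_i C(r_i, 2) ≤ C(18, 2) = 153. By convexity Σ_i C(r_i, 2) ≥ 70·C(z/70, 2) = z(z − 70)/(2·70), giving z² − 70z − 70·18·17 ≤ 0 and hence z ≤ (1/2)[70 + √(4900 + 4·21420)] = (1/2)[70 + √90580] ≈ (1/2)(70 + 300.9651) = 185.4826.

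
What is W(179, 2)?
W(179, 2) = 179 + 1 = 180

A 2-term AP is any pair of integers, so a monochromatic 2-AP exists iff some colour is used at least twice. With 179 colours, the colouring i ↦ i on {1, ..., 179} uses each colour once, avoiding any monochromatic pair, so W(179, 2) > 179. For {1, ..., 180}, pigeonhole forces two integers of the same colour, which form a monochromatic 2-AP. Hence W(179, 2) = 180.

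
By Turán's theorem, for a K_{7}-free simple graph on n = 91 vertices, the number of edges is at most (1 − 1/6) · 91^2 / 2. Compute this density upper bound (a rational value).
Turán density bound = (5/6) · 91^2/2 = 41405/12 ≈ 3450.4167

Turán's theorem: ex(n, K_{r+1}) is achieved by the complete r-partite Turán graph T(n, r) with parts as balanced as possible, and is at most (1 − 1/r) · n^2/2. For r = 6, n = 91: the density bound is (5/6) · 8281/2 = 41405/12 ≈ 3450.4167. The integer-valued extremum is e(T(91, 6)) = 3450, which is strictly less than the density bound 41405/12 since 6 ∤ 91 (the parts of T(91, 6) cannot all be equal).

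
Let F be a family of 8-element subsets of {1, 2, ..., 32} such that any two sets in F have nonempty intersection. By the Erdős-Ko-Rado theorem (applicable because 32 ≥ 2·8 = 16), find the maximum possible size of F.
max |F| = C(31, 7) = 2629575

Erdős-Ko-Rado (1961): when n ≥ 2k, max |F| = C(n−1, k−1). The bound is attained by the star {A : i ∈ A} for any fixed i ∈ [n]. Here C(32−1, 8−1) = C(31, 7) = 2629575.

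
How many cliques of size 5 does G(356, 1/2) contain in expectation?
E[# K_5] = C(356, 5) · (1/2)^C(5, 2) = 46325246176 / 2^10 = 1447663943/32 = 45239498.21875

For each 5-subset S of vertices (there are C(356, 5) = 46325246176 such S), let X_S = 1 if S induces a K_5 (all C(5, 2) = 10 edges present). Then P(X_S = 1) = (1/2)^10 = 1/1024. By linearity of expectation, E[# K_5] = C(356, 5) · (1/2)^10 = 46325246176 / 1024 = 1447663943/32 = 45239498.21875.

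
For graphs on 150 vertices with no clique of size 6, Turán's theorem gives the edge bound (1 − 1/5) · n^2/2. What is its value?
Turán density bound = (4/5) · 150^2/2 = 9000

Turán's theorem: ex(n, K_{r+1}) is achieved by the complete r-partite Turán graph T(n, r) with parts as balanced as possible, and is at most (1 − 1/r) · n^2/2. For r = 5, n = 150: the density bound is (4/5) · 22500/2 = 9000. Since 5 ∣ 150, the Turán graph T(150, 5) has parts of equal size 30, and its edge count e(T(150, 5)) = 9000 attains the density bound exactly.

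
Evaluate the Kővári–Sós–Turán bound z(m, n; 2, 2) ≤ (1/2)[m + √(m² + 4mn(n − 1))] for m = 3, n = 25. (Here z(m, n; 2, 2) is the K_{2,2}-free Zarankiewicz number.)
z(3, 25; 2, 2) ≤ (1/2)[3 + √(3² + 4·3·25·24)] = (1/2)[3 + √7209] = 43.9529

Kővári–Sós–Turán: let r_1, ..., r_3 be the row sums and z = Σ r_i the total number of 1s. Each pair of columns can share at most one row with both entries 1 (else a 2×2 all-ones block appears), so Σ_i C(r_i, 2) ≤ C(25, 2) = 300. By convexity Σ_i C(r_i, 2) ≥ 3·C(z/3, 2) = z(z − 3)/(2·3), giving z² − 3z − 3·25·24 ≤ 0 and hence z ≤ (1/2)[3 + √(9 + 4·1800)] = (1/2)[3 + √7209] ≈ (1/2)(3 + 84.9058) = 43.9529.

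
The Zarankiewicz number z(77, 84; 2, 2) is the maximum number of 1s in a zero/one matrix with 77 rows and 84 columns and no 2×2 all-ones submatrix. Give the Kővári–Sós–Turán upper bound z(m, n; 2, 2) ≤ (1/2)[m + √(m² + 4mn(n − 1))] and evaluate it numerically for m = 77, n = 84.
z(77, 84; 2, 2) ≤ (1/2)[77 + √(77² + 4·77·84·83)] = (1/2)[77 + √2153305] = 772.2072

Kővári–Sós–Turán: let r_1, ..., r_77 be the row sums and z = Σ r_i the total number of 1s. Each pair of columns can share at most one row with both entries 1 (else a 2×2 all-ones block appears), so Σ_i C(r_i, 2) ≤ C(84, 2) = 3486. By convexity Σ_i C(r_i, 2) ≥ 77·C(z/77, 2) = z(z − 77)/(2·77), giving z² − 77z − 77·84·83 ≤ 0 and hence z ≤ (1/2)[77 + √(5929 + 4·536844)] = (1/2)[77 + √2153305] ≈ (1/2)(77 + 1467.4144) = 772.2072.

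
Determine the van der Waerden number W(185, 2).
W(185, 2) = 185 + 1 = 186

A 2-term AP is any pair of integers, so a monochromatic 2-AP exists iff some colour is used at least twice. With 185 colours, the colouring i ↦ i on {1, ..., 185} uses each colour once, avoiding any monochromatic pair, so W(185, 2) > 185. For {1, ..., 186}, pigeonhole forces two integers of the same colour, which form a monochromatic 2-AP. Hence W(185, 2) = 186.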